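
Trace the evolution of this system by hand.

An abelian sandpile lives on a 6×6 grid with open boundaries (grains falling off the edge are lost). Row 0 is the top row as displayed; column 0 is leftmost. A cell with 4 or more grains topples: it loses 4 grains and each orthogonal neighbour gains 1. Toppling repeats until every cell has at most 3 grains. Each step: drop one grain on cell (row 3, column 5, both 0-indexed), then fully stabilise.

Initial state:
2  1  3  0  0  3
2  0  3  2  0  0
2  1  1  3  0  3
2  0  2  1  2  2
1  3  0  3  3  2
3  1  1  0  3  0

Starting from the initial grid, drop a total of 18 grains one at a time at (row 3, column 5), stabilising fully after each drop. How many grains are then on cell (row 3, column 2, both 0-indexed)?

step 0: 2  1  3  0  0  3
2  0  3  2  0  0
2  1  1  3  0  3
2  0  2  1  2  2
1  3  0  3  3  2
3  1  1  0  3  0
step 1: 2  1  3  0  0  3
2  0  3  2  0  0
2  1  1  3  0  3
2  0  2  1  2  3
1  3  0  3  3  2
3  1  1  0  3  0
step 2: 2  1  3  0  0  3
2  0  3  2  0  1
2  1  1  3  1  0
2  0  2  1  3  1
1  3  0  3  3  3
3  1  1  0  3  0
step 3: 2  1  3  0  0  3
2  0  3  2  0  1
2  1  1  3  1  0
2  0  2  1  3  2
1  3  0  3  3  3
3  1  1  0  3  0
step 4: 2  1  3  0  0  3
2  0  3  2  0  1
2  1  1  3  1  0
2  0  2  1  3  3
1  3  0  3  3  3
3  1  1  0  3  0
step 5: 2  1  3  0  0  3
2  0  3  2  0  1
2  1  1  3  2  1
2  0  2  3  1  2
1  3  1  0  3  1
3  1  1  2  0  2
step 6: 2  1  3  0  0  3
2  0  3  2  0  1
2  1  1  3  2  1
2  0  2  3  1  3
1  3  1  0  3  1
3  1  1  2  0  2
step 7: 2  1  3  0  0  3
2  0  3  2  0  1
2  1  1  3  2  2
2  0  2  3  2  0
1  3  1  0  3  2
3  1  1  2  0  2
step 8: 2  1  3  0  0  3
2  0  3  2  0  1
2  1  1  3  2  2
2  0  2  3  2  1
1  3  1  0  3  2
3  1  1  2  0  2
step 9: 2  1  3  0  0  3
2  0  3  2  0  1
2  1  1  3  2  2
2  0  2  3  2  2
1  3  1  0  3  2
3  1  1  2  0  2
step 10: 2  1  3  0  0  3
2  0  3  2  0  1
2  1  1  3  2  2
2  0  2  3  2  3
1  3  1  0  3  2
3  1  1  2  0  2
step 11: 2  1  3  0  0  3
2  0  3  2  0  1
2  1  1  3  2  3
2  0  2  3  3  0
1  3  1  0  3  3
3  1  1  2  0  2
step 12: 2  1  3  0  0  3
2  0  3  2  0  1
2  1  1  3  2  3
2  0  2  3  3  1
1  3  1  0  3  3
3  1  1  2  0  2
step 13: 2  1  3  0  0  3
2  0  3  2  0  1
2  1  1  3  2  3
2  0  2  3  3  2
1  3  1  0  3  3
3  1  1  2  0  2
step 14: 2  1  3  0  0  3
2  0  3  2  0  1
2  1  1  3  2  3
2  0  2  3  3  3
1  3  1  0  3  3
3  1  1  2  0  2
step 15: 2  1  3  0  0  3
2  0  3  3  1  2
2  1  2  1  1  1
2  0  3  1  3  3
1  3  1  2  1  1
3  1  1  2  1  3
step 16: 2  1  3  0  0  3
2  0  3  3  1  2
2  1  2  1  2  2
2  0  3  2  0  1
1  3  1  2  2  2
3  1  1  2  1  3
step 17: 2  1  3  0  0  3
2  0  3  3  1  2
2  1  2  1  2  2
2  0  3  2  0  2
1  3  1  2  2  2
3  1  1  2  1  3
step 18: 2  1  3  0  0  3
2  0  3  3  1  2
2  1  2  1  2  2
2  0  3  2  0  3
1  3  1  2  2  2
3  1  1  2  1  3

3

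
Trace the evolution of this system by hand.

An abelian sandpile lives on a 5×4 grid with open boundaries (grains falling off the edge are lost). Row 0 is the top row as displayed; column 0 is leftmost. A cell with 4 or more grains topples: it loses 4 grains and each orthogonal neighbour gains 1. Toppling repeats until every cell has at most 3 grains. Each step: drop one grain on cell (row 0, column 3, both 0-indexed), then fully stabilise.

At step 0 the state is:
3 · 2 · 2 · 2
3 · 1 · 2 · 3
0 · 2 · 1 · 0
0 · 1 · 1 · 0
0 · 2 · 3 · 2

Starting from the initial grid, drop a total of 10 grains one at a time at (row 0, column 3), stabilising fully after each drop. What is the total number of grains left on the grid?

32

k=0  3 · 2 · 2 · 2
3 · 1 · 2 · 3
0 · 2 · 1 · 0
0 · 1 · 1 · 0
0 · 2 · 3 · 2
k=1  3 · 2 · 2 · 3
3 · 1 · 2 · 3
0 · 2 · 1 · 0
0 · 1 · 1 · 0
0 · 2 · 3 · 2
k=2  3 · 2 · 3 · 1
3 · 1 · 3 · 0
0 · 2 · 1 · 1
0 · 1 · 1 · 0
0 · 2 · 3 · 2
k=3  3 · 2 · 3 · 2
3 · 1 · 3 · 0
0 · 2 · 1 · 1
0 · 1 · 1 · 0
0 · 2 · 3 · 2
k=4  3 · 2 · 3 · 3
3 · 1 · 3 · 0
0 · 2 · 1 · 1
0 · 1 · 1 · 0
0 · 2 · 3 · 2
k=5  3 · 3 · 1 · 1
3 · 2 · 0 · 2
0 · 2 · 2 · 1
0 · 1 · 1 · 0
0 · 2 · 3 · 2
k=6  3 · 3 · 1 · 2
3 · 2 · 0 · 2
0 · 2 · 2 · 1
0 · 1 · 1 · 0
0 · 2 · 3 · 2
k=7  3 · 3 · 1 · 3
3 · 2 · 0 · 2
0 · 2 · 2 · 1
0 · 1 · 1 · 0
0 · 2 · 3 · 2
k=8  3 · 3 · 2 · 0
3 · 2 · 0 · 3
0 · 2 · 2 · 1
0 · 1 · 1 · 0
0 · 2 · 3 · 2
k=9  3 · 3 · 2 · 1
3 · 2 · 0 · 3
0 · 2 · 2 · 1
0 · 1 · 1 · 0
0 · 2 · 3 · 2
k=10  3 · 3 · 2 · 2
3 · 2 · 0 · 3
0 · 2 · 2 · 1
0 · 1 · 1 · 0
0 · 2 · 3 · 2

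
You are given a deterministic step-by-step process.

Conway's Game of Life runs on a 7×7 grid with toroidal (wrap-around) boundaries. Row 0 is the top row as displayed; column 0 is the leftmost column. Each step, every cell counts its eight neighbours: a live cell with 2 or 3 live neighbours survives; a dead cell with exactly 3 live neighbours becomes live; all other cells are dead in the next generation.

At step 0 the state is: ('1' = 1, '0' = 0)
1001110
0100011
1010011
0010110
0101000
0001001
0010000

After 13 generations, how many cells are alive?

5

gen 0: 1001110
0100011
1010011
0010110
0101000
0001001
0010000
gen 1: 1111110
0111000
1011000
1010110
0001010
0001000
0010011
gen 2: 1000010
0000001
1000001
0010010
0011011
0011011
1000011
gen 3: 1000010
0000010
1000011
1111110
0100000
0111000
1100000
gen 4: 1100000
1000110
1011000
0011110
0000000
0000000
1000001
gen 5: 0100010
1011100
0010000
0110100
0001100
0000000
1100001
gen 6: 0001110
0011100
0000100
0110100
0011100
1000000
1100001
gen 7: 1100011
0010000
0100110
0110110
0010100
1011001
1100111
gen 8: 0010100
0010100
0100110
0110000
1000101
0010000
0001100
gen 9: 0010110
0110100
0100110
0111101
1011000
0000110
0010100
gen 10: 0010110
0110000
0000000
0000001
1000001
0110110
0000000
gen 11: 0111000
0111000
0000000
1000001
1100001
1100011
0110000
gen 12: 1000000
0101000
1110000
0100001
0000000
0000010
0001001
gen 13: 1010000
0000000
0000000
0110000
0000000
0000000
0000001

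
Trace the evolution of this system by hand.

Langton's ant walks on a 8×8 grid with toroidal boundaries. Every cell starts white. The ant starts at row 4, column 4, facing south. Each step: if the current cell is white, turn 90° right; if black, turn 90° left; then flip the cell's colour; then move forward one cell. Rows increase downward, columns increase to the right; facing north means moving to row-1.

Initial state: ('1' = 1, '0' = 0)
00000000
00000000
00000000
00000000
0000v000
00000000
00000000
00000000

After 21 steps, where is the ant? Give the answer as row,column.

2,7

step 0: 00000000
00000000
00000000
00000000
0000v000
00000000
00000000
00000000
step 1: 00000000
00000000
00000000
00000000
000<1000
00000000
00000000
00000000
step 2: 00000000
00000000
00000000
000^0000
00011000
00000000
00000000
00000000
step 3: 00000000
00000000
00000000
0001>000
00011000
00000000
00000000
00000000
step 4: 00000000
00000000
00000000
00011000
0001v000
00000000
00000000
00000000
step 5: 00000000
00000000
00000000
00011000
00010>00
00000000
00000000
00000000
step 6: 00000000
00000000
00000000
00011000
00010100
00000v00
00000000
00000000
step 7: 00000000
00000000
00000000
00011000
00010100
0000<100
00000000
00000000
step 8: 00000000
00000000
00000000
00011000
0001^100
00001100
00000000
00000000
step 9: 00000000
00000000
00000000
00011000
00011>00
00001100
00000000
00000000
step 10: 00000000
00000000
00000000
00011^00
00011000
00001100
00000000
00000000
step 11: 00000000
00000000
00000000
000111>0
00011000
00001100
00000000
00000000
step 12: 00000000
00000000
00000000
00011110
000110v0
00001100
00000000
00000000
step 13: 00000000
00000000
00000000
00011110
00011<10
00001100
00000000
00000000
step 14: 00000000
00000000
00000000
00011^10
00011110
00001100
00000000
00000000
step 15: 00000000
00000000
00000000
0001<010
00011110
00001100
00000000
00000000
step 16: 00000000
00000000
00000000
00010010
0001v110
00001100
00000000
00000000
step 17: 00000000
00000000
00000000
00010010
00010>10
00001100
00000000
00000000
step 18: 00000000
00000000
00000000
00010^10
00010010
00001100
00000000
00000000
step 19: 00000000
00000000
00000000
000101>0
00010010
00001100
00000000
00000000
step 20: 00000000
00000000
000000^0
00010100
00010010
00001100
00000000
00000000
step 21: 00000000
00000000
0000001>
00010100
00010010
00001100
00000000
00000000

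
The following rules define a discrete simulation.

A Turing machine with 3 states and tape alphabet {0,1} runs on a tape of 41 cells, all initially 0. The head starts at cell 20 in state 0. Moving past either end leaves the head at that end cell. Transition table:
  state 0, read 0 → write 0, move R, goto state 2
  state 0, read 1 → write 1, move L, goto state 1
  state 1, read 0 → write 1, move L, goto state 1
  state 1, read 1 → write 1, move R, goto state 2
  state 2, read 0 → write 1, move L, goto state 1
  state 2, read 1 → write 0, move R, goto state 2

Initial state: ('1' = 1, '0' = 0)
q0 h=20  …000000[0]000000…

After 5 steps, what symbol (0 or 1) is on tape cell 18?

gen 0: q0 h=20  …000000[0]000000…
gen 1: q2 h=21  …000000[0]000000…
gen 2: q1 h=20  …000000[0]100000…
gen 3: q1 h=19  …000000[0]110000…
gen 4: q1 h=18  …000000[0]111000…
gen 5: q1 h=17  …000000[0]111100…

1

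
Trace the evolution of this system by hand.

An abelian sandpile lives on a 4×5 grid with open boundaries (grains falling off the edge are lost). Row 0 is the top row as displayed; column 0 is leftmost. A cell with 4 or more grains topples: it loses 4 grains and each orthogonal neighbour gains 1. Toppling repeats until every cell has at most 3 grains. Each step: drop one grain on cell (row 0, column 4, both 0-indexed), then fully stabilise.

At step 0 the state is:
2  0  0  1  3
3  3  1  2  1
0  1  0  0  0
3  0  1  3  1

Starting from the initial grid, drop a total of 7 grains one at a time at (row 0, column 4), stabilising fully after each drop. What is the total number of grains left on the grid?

k=0  2  0  0  1  3
3  3  1  2  1
0  1  0  0  0
3  0  1  3  1
k=1  2  0  0  2  0
3  3  1  2  2
0  1  0  0  0
3  0  1  3  1
k=2  2  0  0  2  1
3  3  1  2  2
0  1  0  0  0
3  0  1  3  1
k=3  2  0  0  2  2
3  3  1  2  2
0  1  0  0  0
3  0  1  3  1
k=4  2  0  0  2  3
3  3  1  2  2
0  1  0  0  0
3  0  1  3  1
k=5  2  0  0  3  0
3  3  1  2  3
0  1  0  0  0
3  0  1  3  1
k=6  2  0  0  3  1
3  3  1  2  3
0  1  0  0  0
3  0  1  3  1
k=7  2  0  0  3  2
3  3  1  2  3
0  1  0  0  0
3  0  1  3  1

28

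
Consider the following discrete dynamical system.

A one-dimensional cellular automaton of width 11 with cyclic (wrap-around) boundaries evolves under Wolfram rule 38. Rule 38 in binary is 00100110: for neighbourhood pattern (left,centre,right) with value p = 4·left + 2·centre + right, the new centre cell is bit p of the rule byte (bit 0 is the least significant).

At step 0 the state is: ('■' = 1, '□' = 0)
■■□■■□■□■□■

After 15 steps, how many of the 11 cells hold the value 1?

gen 0: ■■□■■□■□■□■
gen 1: □□■□□■■■■■□
gen 2: □■■□■□□□□□□
gen 3: ■□□■■□□□□□□
gen 4: ■□■□□□□□□□■
gen 5: □■■□□□□□□■□
gen 6: ■□□□□□□□■■□
gen 7: ■□□□□□□■□□■
gen 8: □□□□□□■■□■□
gen 9: □□□□□■□□■■□
gen 10: □□□□■■□■□□□
gen 11: □□□■□□■■□□□
gen 12: □□■■□■□□□□□
gen 13: □■□□■■□□□□□
gen 14: ■■□■□□□□□□□
gen 15: □□■■□□□□□□■

3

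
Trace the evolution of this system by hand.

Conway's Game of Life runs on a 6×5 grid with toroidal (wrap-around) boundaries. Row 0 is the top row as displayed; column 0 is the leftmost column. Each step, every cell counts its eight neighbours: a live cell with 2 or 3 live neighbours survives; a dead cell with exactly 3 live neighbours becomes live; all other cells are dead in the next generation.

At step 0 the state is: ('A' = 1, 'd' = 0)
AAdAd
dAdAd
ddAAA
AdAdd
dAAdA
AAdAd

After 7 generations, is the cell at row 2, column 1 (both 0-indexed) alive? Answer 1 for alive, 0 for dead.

1

k=0  AAdAd
dAdAd
ddAAA
AdAdd
dAAdA
AAdAd
k=1  dddAd
dAddd
AdddA
Adddd
ddddA
dddAd
k=2  ddAdd
AdddA
AAddA
Adddd
ddddA
dddAA
k=3  Adddd
dddAA
dAddd
dAddd
AddAA
dddAA
k=4  Adddd
AdddA
AdAdd
dAAdA
AdAAd
dddAd
k=5  Adddd
AdddA
ddAdd
ddddA
Adddd
dAAAd
k=6  AdAAd
AAddA
AddAA
ddddd
AAAAA
AAAdA
k=7  ddddd
ddddd
dAdAd
ddddd
ddddd
ddddd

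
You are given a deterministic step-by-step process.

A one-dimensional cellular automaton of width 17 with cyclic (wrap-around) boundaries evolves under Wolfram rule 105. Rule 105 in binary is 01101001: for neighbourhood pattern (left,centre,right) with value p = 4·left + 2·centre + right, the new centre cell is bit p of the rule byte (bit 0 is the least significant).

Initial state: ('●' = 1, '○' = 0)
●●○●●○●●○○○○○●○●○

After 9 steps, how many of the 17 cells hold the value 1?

7

t=0: ●●○●●○●●○○○○○●○●○
t=1: ●●●●●●●●○●●●○○●○●
t=2: ○○○○○○○●●●○●○○○●●
t=3: ○●●●●●○●○●●○○●○●●
t=4: ●●○○○●●○●●●○○○●●●
t=5: ○●○●○●●●●○●○●○●○○
t=6: ○○●○●●○○●●○●○●○○●
t=7: ○○○●●●○○●●●○●○○○○
t=8: ●●○●○●○○●○●●○○●●●
t=9: ○●●○●○○○○●●●○○●○○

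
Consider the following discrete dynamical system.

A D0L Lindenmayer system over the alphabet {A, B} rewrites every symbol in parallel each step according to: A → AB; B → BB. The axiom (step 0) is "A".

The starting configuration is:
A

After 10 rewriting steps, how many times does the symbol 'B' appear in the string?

1023

step 0: A
step 1: AB
step 2: ABBB
step 3: ABBBBBBB
step 4: ABBBBBBBBBBBBBBB
step 5: ABBBBBBBBBBBBBBBBBBBBBBBBBBBBBBB
step 6: ABBBBBBBBBBBBBBBBBBBBBBBBBBBBBBBBBBBBBBBBBBBBBBBBBBBBBBBBBBBBBBB
step 7: ABBBBBBBBBBBBBBBBBBBBBBBBBBBBBBBBBBBBBBBBBBBBBBBBBBBBBBBBB…BBBBBBBBBBBBBBBBBBBBBBBBBBBBBBBBBBBBBBBBBBBBBBBBBBBBBBBBBB  (len 128)
step 8: ABBBBBBBBBBBBBBBBBBBBBBBBBBBBBBBBBBBBBBBBBBBBBBBBBBBBBBBBB…BBBBBBBBBBBBBBBBBBBBBBBBBBBBBBBBBBBBBBBBBBBBBBBBBBBBBBBBBB  (len 256)
step 9: ABBBBBBBBBBBBBBBBBBBBBBBBBBBBBBBBBBBBBBBBBBBBBBBBBBBBBBBBB…BBBBBBBBBBBBBBBBBBBBBBBBBBBBBBBBBBBBBBBBBBBBBBBBBBBBBBBBBB  (len 512)
step 10: ABBBBBBBBBBBBBBBBBBBBBBBBBBBBBBBBBBBBBBBBBBBBBBBBBBBBBBBBB…BBBBBBBBBBBBBBBBBBBBBBBBBBBBBBBBBBBBBBBBBBBBBBBBBBBBBBBBBB  (len 1024)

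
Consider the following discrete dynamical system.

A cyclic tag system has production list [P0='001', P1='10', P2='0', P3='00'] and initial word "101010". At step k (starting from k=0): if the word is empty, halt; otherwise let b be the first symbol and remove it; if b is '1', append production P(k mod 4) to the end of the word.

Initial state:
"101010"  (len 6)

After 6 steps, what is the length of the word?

k=0  "101010"  (len 6)
k=1  "01010001"  (len 8)
k=2  "1010001"  (len 7)
k=3  "0100010"  (len 7)
k=4  "100010"  (len 6)
k=5  "00010001"  (len 8)
k=6  "0010001"  (len 7)

7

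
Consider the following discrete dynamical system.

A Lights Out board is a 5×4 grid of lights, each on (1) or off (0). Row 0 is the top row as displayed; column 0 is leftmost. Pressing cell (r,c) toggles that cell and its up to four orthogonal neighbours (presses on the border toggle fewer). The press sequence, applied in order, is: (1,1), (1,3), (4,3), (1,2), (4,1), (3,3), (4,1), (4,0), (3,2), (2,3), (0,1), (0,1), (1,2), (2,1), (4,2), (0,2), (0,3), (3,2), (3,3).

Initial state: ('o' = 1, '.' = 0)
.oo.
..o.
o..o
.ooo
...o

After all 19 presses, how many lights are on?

10

[0] .oo.
..o.
o..o
.ooo
...o
[1] ..o.
oo..
oo.o
.ooo
...o
[2] ..oo
oooo
oo..
.ooo
...o
[3] ..oo
oooo
oo..
.oo.
..o.
[4] ...o
o...
ooo.
.oo.
..o.
[5] ...o
o...
ooo.
..o.
oo..
[6] ...o
o...
oooo
...o
oo.o
[7] ...o
o...
oooo
.o.o
..oo
[8] ...o
o...
oooo
oo.o
oooo
[9] ...o
o...
oo.o
o.o.
oo.o
[10] ...o
o..o
ooo.
o.oo
oo.o
[11] oooo
oo.o
ooo.
o.oo
oo.o
[12] ...o
o..o
ooo.
o.oo
oo.o
[13] ..oo
ooo.
oo..
o.oo
oo.o
[14] ..oo
o.o.
..o.
oooo
oo.o
[15] ..oo
o.o.
..o.
oo.o
o.o.
[16] .o..
o...
..o.
oo.o
o.o.
[17] .ooo
o..o
..o.
oo.o
o.o.
[18] .ooo
o..o
....
o.o.
o...
[19] .ooo
o..o
...o
o..o
o..o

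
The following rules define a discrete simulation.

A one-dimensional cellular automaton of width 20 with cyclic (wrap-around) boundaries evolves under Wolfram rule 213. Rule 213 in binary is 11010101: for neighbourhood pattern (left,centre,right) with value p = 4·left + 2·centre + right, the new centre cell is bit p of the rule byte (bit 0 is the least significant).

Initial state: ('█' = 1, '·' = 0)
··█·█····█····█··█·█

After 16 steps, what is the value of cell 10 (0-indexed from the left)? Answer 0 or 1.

0

t=0: ··█·█····█····█··█·█
t=1: █·█·████·████·██·█·█
t=2: █·█··███··███··█·█··
t=3: █·██··███··███·█·██·
t=4: █··██··███··██·█··█·
t=5: ██··██··███··█·██·█·
t=6: ·██··██··███·█··█·█·
t=7: ··██··██··██·██·█·██
t=8: █··██··██··█··█·█··█
t=9: ██··██··██·██·█·██··
t=10: ·██··██··█··█·█··██·
t=11: ··██··██·██·█·██··██
t=12: █··██··█··█·█··██··█
t=13: ██··██·██·█·██··██··
t=14: ·██··█··█·█··██··██·
t=15: ··██·██·█·██··██··██
t=16: █··█··█·█··██··██··█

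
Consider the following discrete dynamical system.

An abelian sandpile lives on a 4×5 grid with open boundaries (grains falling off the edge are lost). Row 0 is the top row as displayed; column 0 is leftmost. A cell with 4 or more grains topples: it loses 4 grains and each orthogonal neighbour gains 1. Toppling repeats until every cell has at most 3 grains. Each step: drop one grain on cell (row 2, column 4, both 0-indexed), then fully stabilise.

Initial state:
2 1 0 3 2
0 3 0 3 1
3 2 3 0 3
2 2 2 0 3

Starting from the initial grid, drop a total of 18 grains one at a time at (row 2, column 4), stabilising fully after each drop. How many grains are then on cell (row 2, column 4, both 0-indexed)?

3

gen 0: 2 1 0 3 2
0 3 0 3 1
3 2 3 0 3
2 2 2 0 3
gen 1: 2 1 0 3 2
0 3 0 3 2
3 2 3 1 1
2 2 2 1 0
gen 2: 2 1 0 3 2
0 3 0 3 2
3 2 3 1 2
2 2 2 1 0
gen 3: 2 1 0 3 2
0 3 0 3 2
3 2 3 1 3
2 2 2 1 0
gen 4: 2 1 0 3 2
0 3 0 3 3
3 2 3 2 0
2 2 2 1 1
gen 5: 2 1 0 3 2
0 3 0 3 3
3 2 3 2 1
2 2 2 1 1
gen 6: 2 1 0 3 2
0 3 0 3 3
3 2 3 2 2
2 2 2 1 1
gen 7: 2 1 0 3 2
0 3 0 3 3
3 2 3 2 3
2 2 2 1 1
gen 8: 2 1 1 1 0
0 3 2 2 2
3 3 0 1 2
2 2 3 2 2
gen 9: 2 1 1 1 0
0 3 2 2 2
3 3 0 1 3
2 2 3 2 2
gen 10: 2 1 1 1 0
0 3 2 2 3
3 3 0 2 0
2 2 3 2 3
gen 11: 2 1 1 1 0
0 3 2 2 3
3 3 0 2 1
2 2 3 2 3
gen 12: 2 1 1 1 0
0 3 2 2 3
3 3 0 2 2
2 2 3 2 3
gen 13: 2 1 1 1 0
0 3 2 2 3
3 3 0 2 3
2 2 3 2 3
gen 14: 2 1 1 1 1
0 3 2 3 0
3 3 0 3 2
2 2 3 3 0
gen 15: 2 1 1 1 1
0 3 2 3 0
3 3 0 3 3
2 2 3 3 0
gen 16: 2 1 1 2 1
0 3 3 0 2
3 3 2 2 1
2 3 0 1 2
gen 17: 2 1 1 2 1
0 3 3 0 2
3 3 2 2 2
2 3 0 1 2
gen 18: 2 1 1 2 1
0 3 3 0 2
3 3 2 2 3
2 3 0 1 2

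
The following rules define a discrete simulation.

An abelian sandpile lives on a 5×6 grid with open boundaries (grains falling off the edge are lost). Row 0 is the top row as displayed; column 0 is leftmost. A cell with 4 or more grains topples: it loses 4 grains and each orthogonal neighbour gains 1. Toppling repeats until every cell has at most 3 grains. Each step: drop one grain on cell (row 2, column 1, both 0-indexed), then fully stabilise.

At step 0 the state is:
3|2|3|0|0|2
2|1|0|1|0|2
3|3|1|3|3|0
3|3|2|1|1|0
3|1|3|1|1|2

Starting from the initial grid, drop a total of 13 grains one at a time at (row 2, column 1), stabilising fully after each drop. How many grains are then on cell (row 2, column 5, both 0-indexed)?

[0] 3|2|3|0|0|2
2|1|0|1|0|2
3|3|1|3|3|0
3|3|2|1|1|0
3|1|3|1|1|2
[1] 3|2|3|0|0|2
3|2|0|1|0|2
1|2|2|3|3|0
2|1|3|1|1|0
0|3|3|1|1|2
[2] 3|2|3|0|0|2
3|2|0|1|0|2
1|3|2|3|3|0
2|1|3|1|1|0
0|3|3|1|1|2
[3] 3|2|3|0|0|2
3|3|0|1|0|2
2|0|3|3|3|0
2|2|3|1|1|0
0|3|3|1|1|2
[4] 3|2|3|0|0|2
3|3|0|1|0|2
2|1|3|3|3|0
2|2|3|1|1|0
0|3|3|1|1|2
[5] 3|2|3|0|0|2
3|3|0|1|0|2
2|2|3|3|3|0
2|2|3|1|1|0
0|3|3|1|1|2
[6] 3|2|3|0|0|2
3|3|0|1|0|2
2|3|3|3|3|0
2|2|3|1|1|0
0|3|3|1|1|2
[7] 1|1|0|1|0|2
2|3|3|2|1|2
2|0|3|1|0|1
0|3|2|3|2|0
2|1|1|2|1|2
[8] 1|1|0|1|0|2
2|3|3|2|1|2
2|1|3|1|0|1
0|3|2|3|2|0
2|1|1|2|1|2
[9] 1|1|0|1|0|2
2|3|3|2|1|2
2|2|3|1|0|1
0|3|2|3|2|0
2|1|1|2|1|2
[10] 1|1|0|1|0|2
2|3|3|2|1|2
2|3|3|1|0|1
0|3|2|3|2|0
2|1|1|2|1|2
[11] 1|2|1|1|0|2
3|1|1|3|1|2
3|3|2|3|0|1
1|1|1|0|3|0
2|2|2|3|1|2
[12] 2|2|1|1|0|2
0|3|1|3|1|2
1|1|3|3|0|1
2|2|1|0|3|0
2|2|2|3|1|2
[13] 2|2|1|1|0|2
0|3|1|3|1|2
1|2|3|3|0|1
2|2|1|0|3|0
2|2|2|3|1|2

1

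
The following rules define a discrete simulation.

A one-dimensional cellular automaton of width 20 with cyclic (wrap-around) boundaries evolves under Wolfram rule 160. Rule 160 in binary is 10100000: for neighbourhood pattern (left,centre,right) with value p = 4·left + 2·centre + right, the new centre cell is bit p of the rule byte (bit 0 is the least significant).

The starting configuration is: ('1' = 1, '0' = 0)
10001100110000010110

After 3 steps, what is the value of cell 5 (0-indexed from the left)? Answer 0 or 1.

0

t=0: 10001100110000010110
t=1: 00000000000000001001
t=2: 00000000000000000000
t=3: 00000000000000000000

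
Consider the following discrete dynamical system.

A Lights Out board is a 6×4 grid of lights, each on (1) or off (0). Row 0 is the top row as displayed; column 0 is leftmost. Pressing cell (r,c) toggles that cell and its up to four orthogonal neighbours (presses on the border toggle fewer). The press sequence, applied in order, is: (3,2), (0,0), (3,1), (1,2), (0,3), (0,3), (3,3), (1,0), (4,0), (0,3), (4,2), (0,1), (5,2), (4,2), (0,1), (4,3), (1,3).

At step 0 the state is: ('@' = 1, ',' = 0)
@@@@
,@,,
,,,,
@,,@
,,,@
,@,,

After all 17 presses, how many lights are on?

[0] @@@@
,@,,
,,,,
@,,@
,,,@
,@,,
[1] @@@@
,@,,
,,@,
@@@,
,,@@
,@,,
[2] ,,@@
@@,,
,,@,
@@@,
,,@@
,@,,
[3] ,,@@
@@,,
,@@,
,,,,
,@@@
,@,,
[4] ,,,@
@,@@
,@,,
,,,,
,@@@
,@,,
[5] ,,@,
@,@,
,@,,
,,,,
,@@@
,@,,
[6] ,,,@
@,@@
,@,,
,,,,
,@@@
,@,,
[7] ,,,@
@,@@
,@,@
,,@@
,@@,
,@,,
[8] @,,@
,@@@
@@,@
,,@@
,@@,
,@,,
[9] @,,@
,@@@
@@,@
@,@@
@,@,
@@,,
[10] @,@,
,@@,
@@,@
@,@@
@,@,
@@,,
[11] @,@,
,@@,
@@,@
@,,@
@@,@
@@@,
[12] ,@,,
,,@,
@@,@
@,,@
@@,@
@@@,
[13] ,@,,
,,@,
@@,@
@,,@
@@@@
@,,@
[14] ,@,,
,,@,
@@,@
@,@@
@,,,
@,@@
[15] @,@,
,@@,
@@,@
@,@@
@,,,
@,@@
[16] @,@,
,@@,
@@,@
@,@,
@,@@
@,@,
[17] @,@@
,@,@
@@,,
@,@,
@,@@
@,@,

14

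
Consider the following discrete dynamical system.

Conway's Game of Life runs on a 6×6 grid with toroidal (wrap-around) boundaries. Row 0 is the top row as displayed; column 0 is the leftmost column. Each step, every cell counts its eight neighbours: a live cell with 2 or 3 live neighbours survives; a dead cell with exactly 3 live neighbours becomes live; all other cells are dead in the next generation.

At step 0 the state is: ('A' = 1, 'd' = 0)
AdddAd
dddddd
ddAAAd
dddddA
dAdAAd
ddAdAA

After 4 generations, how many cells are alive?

[0] AdddAd
dddddd
ddAAAd
dddddA
dAdAAd
ddAdAA
[1] dddAAd
ddddAA
dddAAd
dddddA
AdAAdd
AAAddd
[2] AAAAAd
dddddA
dddAdd
ddAddA
AdAAdA
AdddAA
[3] dAAAdd
AAdddA
ddddAd
AAAddA
ddAAdd
dddddd
[4] dAAddd
AAdAAA
ddAdAd
AAAdAA
AdAAdd
dAdddd

18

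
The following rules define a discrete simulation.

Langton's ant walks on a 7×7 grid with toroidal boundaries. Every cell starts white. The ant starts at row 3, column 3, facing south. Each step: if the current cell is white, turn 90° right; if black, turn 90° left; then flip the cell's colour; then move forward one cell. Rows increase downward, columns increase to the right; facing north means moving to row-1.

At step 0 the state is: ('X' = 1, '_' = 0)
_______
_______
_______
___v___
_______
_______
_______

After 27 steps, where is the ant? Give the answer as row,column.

[0] _______
_______
_______
___v___
_______
_______
_______
[1] _______
_______
_______
__<X___
_______
_______
_______
[2] _______
_______
__^____
__XX___
_______
_______
_______
[3] _______
_______
__X>___
__XX___
_______
_______
_______
[4] _______
_______
__XX___
__Xv___
_______
_______
_______
[5] _______
_______
__XX___
__X_>__
_______
_______
_______
[6] _______
_______
__XX___
__X_X__
____v__
_______
_______
[7] _______
_______
__XX___
__X_X__
___<X__
_______
_______
[8] _______
_______
__XX___
__X^X__
___XX__
_______
_______
[9] _______
_______
__XX___
__XX>__
___XX__
_______
_______
[10] _______
_______
__XX^__
__XX___
___XX__
_______
_______
[11] _______
_______
__XXX>_
__XX___
___XX__
_______
_______
[12] _______
_______
__XXXX_
__XX_v_
___XX__
_______
_______
[13] _______
_______
__XXXX_
__XX<X_
___XX__
_______
_______
[14] _______
_______
__XX^X_
__XXXX_
___XX__
_______
_______
[15] _______
_______
__X<_X_
__XXXX_
___XX__
_______
_______
[16] _______
_______
__X__X_
__XvXX_
___XX__
_______
_______
[17] _______
_______
__X__X_
__X_>X_
___XX__
_______
_______
[18] _______
_______
__X_^X_
__X__X_
___XX__
_______
_______
[19] _______
_______
__X_X>_
__X__X_
___XX__
_______
_______
[20] _______
_____^_
__X_X__
__X__X_
___XX__
_______
_______
[21] _______
_____X>
__X_X__
__X__X_
___XX__
_______
_______
[22] _______
_____XX
__X_X_v
__X__X_
___XX__
_______
_______
[23] _______
_____XX
__X_X<X
__X__X_
___XX__
_______
_______
[24] _______
_____^X
__X_XXX
__X__X_
___XX__
_______
_______
[25] _______
____<_X
__X_XXX
__X__X_
___XX__
_______
_______
[26] ____^__
____X_X
__X_XXX
__X__X_
___XX__
_______
_______
[27] ____X>_
____X_X
__X_XXX
__X__X_
___XX__
_______
_______

0,5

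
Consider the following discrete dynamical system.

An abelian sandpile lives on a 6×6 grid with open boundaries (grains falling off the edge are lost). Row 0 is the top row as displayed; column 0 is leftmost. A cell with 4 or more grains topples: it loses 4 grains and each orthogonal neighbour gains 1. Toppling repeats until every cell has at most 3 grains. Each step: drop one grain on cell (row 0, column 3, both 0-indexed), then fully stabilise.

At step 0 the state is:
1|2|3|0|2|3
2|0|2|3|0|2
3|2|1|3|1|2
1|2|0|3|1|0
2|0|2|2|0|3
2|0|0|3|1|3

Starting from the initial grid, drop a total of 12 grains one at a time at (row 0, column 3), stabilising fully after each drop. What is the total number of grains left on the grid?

59

t=0: 1|2|3|0|2|3
2|0|2|3|0|2
3|2|1|3|1|2
1|2|0|3|1|0
2|0|2|2|0|3
2|0|0|3|1|3
t=1: 1|2|3|1|2|3
2|0|2|3|0|2
3|2|1|3|1|2
1|2|0|3|1|0
2|0|2|2|0|3
2|0|0|3|1|3
t=2: 1|2|3|2|2|3
2|0|2|3|0|2
3|2|1|3|1|2
1|2|0|3|1|0
2|0|2|2|0|3
2|0|0|3|1|3
t=3: 1|2|3|3|2|3
2|0|2|3|0|2
3|2|1|3|1|2
1|2|0|3|1|0
2|0|2|2|0|3
2|0|0|3|1|3
t=4: 1|3|1|2|3|3
2|1|0|2|1|2
3|2|3|1|2|2
1|2|1|0|2|0
2|0|2|3|0|3
2|0|0|3|1|3
t=5: 1|3|1|3|3|3
2|1|0|2|1|2
3|2|3|1|2|2
1|2|1|0|2|0
2|0|2|3|0|3
2|0|0|3|1|3
t=6: 1|3|2|1|1|0
2|1|0|3|2|3
3|2|3|1|2|2
1|2|1|0|2|0
2|0|2|3|0|3
2|0|0|3|1|3
t=7: 1|3|2|2|1|0
2|1|0|3|2|3
3|2|3|1|2|2
1|2|1|0|2|0
2|0|2|3|0|3
2|0|0|3|1|3
t=8: 1|3|2|3|1|0
2|1|0|3|2|3
3|2|3|1|2|2
1|2|1|0|2|0
2|0|2|3|0|3
2|0|0|3|1|3
t=9: 1|3|3|1|2|0
2|1|1|0|3|3
3|2|3|2|2|2
1|2|1|0|2|0
2|0|2|3|0|3
2|0|0|3|1|3
t=10: 1|3|3|2|2|0
2|1|1|0|3|3
3|2|3|2|2|2
1|2|1|0|2|0
2|0|2|3|0|3
2|0|0|3|1|3
t=11: 1|3|3|3|2|0
2|1|1|0|3|3
3|2|3|2|2|2
1|2|1|0|2|0
2|0|2|3|0|3
2|0|0|3|1|3
t=12: 2|0|1|1|3|0
2|2|2|1|3|3
3|2|3|2|2|2
1|2|1|0|2|0
2|0|2|3|0|3
2|0|0|3|1|3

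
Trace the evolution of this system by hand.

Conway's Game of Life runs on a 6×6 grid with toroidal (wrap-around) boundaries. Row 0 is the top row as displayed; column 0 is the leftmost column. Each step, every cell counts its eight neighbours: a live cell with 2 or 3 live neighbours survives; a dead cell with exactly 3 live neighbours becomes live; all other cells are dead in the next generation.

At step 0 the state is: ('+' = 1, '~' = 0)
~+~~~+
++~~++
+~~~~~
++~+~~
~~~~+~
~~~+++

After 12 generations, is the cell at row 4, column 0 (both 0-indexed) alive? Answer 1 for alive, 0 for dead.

1

t=0: ~+~~~+
++~~++
+~~~~~
++~+~~
~~~~+~
~~~+++
t=1: ~+++~~
~+~~+~
~~+~+~
++~~~+
+~+~~~
+~~+~+
t=2: ~+~+~+
~+~~+~
~~+++~
+~++~+
~~+~+~
+~~+++
t=3: ~+~+~~
++~~~+
+~~~~~
~~~~~+
~~+~~~
++~~~~
t=4: ~~~~~+
~++~~+
~+~~~~
~~~~~~
++~~~~
++~~~~
t=5: ~~+~~+
~++~~~
+++~~~
++~~~~
++~~~~
~+~~~+
t=6: ~~+~~~
~~~+~~
~~~~~~
~~~~~+
~~+~~+
~++~~+
t=7: ~+++~~
~~~~~~
~~~~~~
~~~~~~
~++~++
++++~~
t=8: +~~+~~
~~+~~~
~~~~~~
~~~~~~
~~~~++
~~~~~+
t=9: ~~~~~~
~~~~~~
~~~~~~
~~~~~~
~~~~++
+~~~~+
t=10: ~~~~~~
~~~~~~
~~~~~~
~~~~~~
+~~~++
+~~~++
t=11: ~~~~~+
~~~~~~
~~~~~~
~~~~~+
+~~~+~
+~~~+~
t=12: ~~~~~+
~~~~~~
~~~~~~
~~~~~+
+~~~+~
+~~~+~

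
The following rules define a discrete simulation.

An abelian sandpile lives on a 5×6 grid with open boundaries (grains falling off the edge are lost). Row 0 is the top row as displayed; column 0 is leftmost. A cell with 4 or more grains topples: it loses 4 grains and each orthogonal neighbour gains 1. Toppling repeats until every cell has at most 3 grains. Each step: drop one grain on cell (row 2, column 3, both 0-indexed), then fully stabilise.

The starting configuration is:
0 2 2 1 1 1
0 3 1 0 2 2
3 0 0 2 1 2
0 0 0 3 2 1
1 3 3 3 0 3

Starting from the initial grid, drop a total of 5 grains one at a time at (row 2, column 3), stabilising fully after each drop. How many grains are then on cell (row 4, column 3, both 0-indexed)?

t=0: 0 2 2 1 1 1
0 3 1 0 2 2
3 0 0 2 1 2
0 0 0 3 2 1
1 3 3 3 0 3
t=1: 0 2 2 1 1 1
0 3 1 0 2 2
3 0 0 3 1 2
0 0 0 3 2 1
1 3 3 3 0 3
t=2: 0 2 2 1 1 1
0 3 1 1 2 2
3 0 1 1 2 2
0 1 2 1 3 1
2 0 1 1 1 3
t=3: 0 2 2 1 1 1
0 3 1 1 2 2
3 0 1 2 2 2
0 1 2 1 3 1
2 0 1 1 1 3
t=4: 0 2 2 1 1 1
0 3 1 1 2 2
3 0 1 3 2 2
0 1 2 1 3 1
2 0 1 1 1 3
t=5: 0 2 2 1 1 1
0 3 1 2 2 2
3 0 2 0 3 2
0 1 2 2 3 1
2 0 1 1 1 3

1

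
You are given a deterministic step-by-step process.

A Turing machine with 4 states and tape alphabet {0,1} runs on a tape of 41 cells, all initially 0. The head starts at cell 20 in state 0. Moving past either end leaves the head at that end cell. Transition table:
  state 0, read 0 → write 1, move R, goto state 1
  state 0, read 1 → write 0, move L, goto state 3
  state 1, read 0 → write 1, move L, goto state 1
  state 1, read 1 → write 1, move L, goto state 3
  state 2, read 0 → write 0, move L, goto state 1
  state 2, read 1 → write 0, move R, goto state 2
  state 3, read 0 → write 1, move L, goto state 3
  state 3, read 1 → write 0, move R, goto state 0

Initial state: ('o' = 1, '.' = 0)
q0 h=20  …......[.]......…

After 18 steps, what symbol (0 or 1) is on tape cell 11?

0) q0 h=20  …......[.]......…
1) q1 h=21  ….....o[.]......…
2) q1 h=20  …......[o]o.....…
3) q3 h=19  …......[.]oo....…
4) q3 h=18  …......[.]ooo...…
5) q3 h=17  …......[.]oooo..…
6) q3 h=16  …......[.]ooooo.…
7) q3 h=15  …......[.]oooooo…
8) q3 h=14  …......[.]oooooo…
9) q3 h=13  …......[.]oooooo…
10) q3 h=12  …......[.]oooooo…
11) q3 h=11  …......[.]oooooo…
12) q3 h=10  …......[.]oooooo…
13) q3 h= 9  …......[.]oooooo…
14) q3 h= 8  …......[.]oooooo…
15) q3 h= 7  …......[.]oooooo…
16) q3 h= 6  |......[.]oooooo…
17) q3 h= 5  |.....[.]oooooo…
18) q3 h= 4  |....[.]oooooo…

1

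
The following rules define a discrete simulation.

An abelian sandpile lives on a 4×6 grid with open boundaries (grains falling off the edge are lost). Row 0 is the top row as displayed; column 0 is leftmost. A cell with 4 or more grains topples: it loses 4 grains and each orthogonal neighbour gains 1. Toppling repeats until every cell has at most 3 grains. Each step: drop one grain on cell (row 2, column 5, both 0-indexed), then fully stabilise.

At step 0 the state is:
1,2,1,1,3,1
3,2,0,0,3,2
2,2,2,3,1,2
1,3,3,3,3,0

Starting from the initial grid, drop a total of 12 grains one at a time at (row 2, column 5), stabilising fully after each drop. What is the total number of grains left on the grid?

step 0: 1,2,1,1,3,1
3,2,0,0,3,2
2,2,2,3,1,2
1,3,3,3,3,0
step 1: 1,2,1,1,3,1
3,2,0,0,3,2
2,2,2,3,1,3
1,3,3,3,3,0
step 2: 1,2,1,1,3,1
3,2,0,0,3,3
2,2,2,3,2,0
1,3,3,3,3,1
step 3: 1,2,1,1,3,1
3,2,0,0,3,3
2,2,2,3,2,1
1,3,3,3,3,1
step 4: 1,2,1,1,3,1
3,2,0,0,3,3
2,2,2,3,2,2
1,3,3,3,3,1
step 5: 1,2,1,1,3,1
3,2,0,0,3,3
2,2,2,3,2,3
1,3,3,3,3,1
step 6: 1,2,1,2,0,3
3,3,1,2,2,1
3,0,1,2,2,2
2,1,2,2,1,3
step 7: 1,2,1,2,0,3
3,3,1,2,2,1
3,0,1,2,2,3
2,1,2,2,1,3
step 8: 1,2,1,2,0,3
3,3,1,2,2,2
3,0,1,2,3,1
2,1,2,2,2,0
step 9: 1,2,1,2,0,3
3,3,1,2,2,2
3,0,1,2,3,2
2,1,2,2,2,0
step 10: 1,2,1,2,0,3
3,3,1,2,2,2
3,0,1,2,3,3
2,1,2,2,2,0
step 11: 1,2,1,2,0,3
3,3,1,2,3,3
3,0,1,3,0,1
2,1,2,2,3,1
step 12: 1,2,1,2,0,3
3,3,1,2,3,3
3,0,1,3,0,2
2,1,2,2,3,1

44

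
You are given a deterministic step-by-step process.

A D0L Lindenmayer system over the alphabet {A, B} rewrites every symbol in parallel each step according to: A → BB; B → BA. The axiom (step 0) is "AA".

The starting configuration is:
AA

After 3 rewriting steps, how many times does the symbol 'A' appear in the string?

t=0: AA
t=1: BBBB
t=2: BABABABA
t=3: BABBBABBBABBBABB

4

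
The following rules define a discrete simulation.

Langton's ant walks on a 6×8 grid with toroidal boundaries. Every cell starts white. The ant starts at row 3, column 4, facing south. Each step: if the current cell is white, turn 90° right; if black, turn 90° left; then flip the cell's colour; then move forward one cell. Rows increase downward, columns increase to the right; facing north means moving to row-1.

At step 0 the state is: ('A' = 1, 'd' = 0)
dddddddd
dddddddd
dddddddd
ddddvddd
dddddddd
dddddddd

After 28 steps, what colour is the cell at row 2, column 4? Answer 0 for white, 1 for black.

gen 0: dddddddd
dddddddd
dddddddd
ddddvddd
dddddddd
dddddddd
gen 1: dddddddd
dddddddd
dddddddd
ddd<Addd
dddddddd
dddddddd
gen 2: dddddddd
dddddddd
ddd^dddd
dddAAddd
dddddddd
dddddddd
gen 3: dddddddd
dddddddd
dddA>ddd
dddAAddd
dddddddd
dddddddd
gen 4: dddddddd
dddddddd
dddAAddd
dddAvddd
dddddddd
dddddddd
gen 5: dddddddd
dddddddd
dddAAddd
dddAd>dd
dddddddd
dddddddd
gen 6: dddddddd
dddddddd
dddAAddd
dddAdAdd
dddddvdd
dddddddd
gen 7: dddddddd
dddddddd
dddAAddd
dddAdAdd
dddd<Add
dddddddd
gen 8: dddddddd
dddddddd
dddAAddd
dddA^Add
ddddAAdd
dddddddd
gen 9: dddddddd
dddddddd
dddAAddd
dddAA>dd
ddddAAdd
dddddddd
gen 10: dddddddd
dddddddd
dddAA^dd
dddAAddd
ddddAAdd
dddddddd
gen 11: dddddddd
dddddddd
dddAAA>d
dddAAddd
ddddAAdd
dddddddd
gen 12: dddddddd
dddddddd
dddAAAAd
dddAAdvd
ddddAAdd
dddddddd
gen 13: dddddddd
dddddddd
dddAAAAd
dddAA<Ad
ddddAAdd
dddddddd
gen 14: dddddddd
dddddddd
dddAA^Ad
dddAAAAd
ddddAAdd
dddddddd
gen 15: dddddddd
dddddddd
dddA<dAd
dddAAAAd
ddddAAdd
dddddddd
gen 16: dddddddd
dddddddd
dddAddAd
dddAvAAd
ddddAAdd
dddddddd
gen 17: dddddddd
dddddddd
dddAddAd
dddAd>Ad
ddddAAdd
dddddddd
gen 18: dddddddd
dddddddd
dddAd^Ad
dddAddAd
ddddAAdd
dddddddd
gen 19: dddddddd
dddddddd
dddAdA>d
dddAddAd
ddddAAdd
dddddddd
gen 20: dddddddd
dddddd^d
dddAdAdd
dddAddAd
ddddAAdd
dddddddd
gen 21: dddddddd
ddddddA>
dddAdAdd
dddAddAd
ddddAAdd
dddddddd
gen 22: dddddddd
ddddddAA
dddAdAdv
dddAddAd
ddddAAdd
dddddddd
gen 23: dddddddd
ddddddAA
dddAdA<A
dddAddAd
ddddAAdd
dddddddd
gen 24: dddddddd
dddddd^A
dddAdAAA
dddAddAd
ddddAAdd
dddddddd
gen 25: dddddddd
ddddd<dA
dddAdAAA
dddAddAd
ddddAAdd
dddddddd
gen 26: ddddd^dd
dddddAdA
dddAdAAA
dddAddAd
ddddAAdd
dddddddd
gen 27: dddddA>d
dddddAdA
dddAdAAA
dddAddAd
ddddAAdd
dddddddd
gen 28: dddddAAd
dddddAvA
dddAdAAA
dddAddAd
ddddAAdd
dddddddd

0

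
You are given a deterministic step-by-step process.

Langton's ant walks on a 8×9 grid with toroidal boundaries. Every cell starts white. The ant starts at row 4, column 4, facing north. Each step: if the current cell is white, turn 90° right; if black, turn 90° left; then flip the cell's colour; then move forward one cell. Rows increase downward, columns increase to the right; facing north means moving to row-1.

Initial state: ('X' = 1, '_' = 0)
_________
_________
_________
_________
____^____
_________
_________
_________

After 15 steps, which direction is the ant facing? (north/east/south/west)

east

step 0: _________
_________
_________
_________
____^____
_________
_________
_________
step 1: _________
_________
_________
_________
____X>___
_________
_________
_________
step 2: _________
_________
_________
_________
____XX___
_____v___
_________
_________
step 3: _________
_________
_________
_________
____XX___
____<X___
_________
_________
step 4: _________
_________
_________
_________
____^X___
____XX___
_________
_________
step 5: _________
_________
_________
_________
___<_X___
____XX___
_________
_________
step 6: _________
_________
_________
___^_____
___X_X___
____XX___
_________
_________
step 7: _________
_________
_________
___X>____
___X_X___
____XX___
_________
_________
step 8: _________
_________
_________
___XX____
___XvX___
____XX___
_________
_________
step 9: _________
_________
_________
___XX____
___<XX___
____XX___
_________
_________
step 10: _________
_________
_________
___XX____
____XX___
___vXX___
_________
_________
step 11: _________
_________
_________
___XX____
____XX___
__<XXX___
_________
_________
step 12: _________
_________
_________
___XX____
__^_XX___
__XXXX___
_________
_________
step 13: _________
_________
_________
___XX____
__X>XX___
__XXXX___
_________
_________
step 14: _________
_________
_________
___XX____
__XXXX___
__XvXX___
_________
_________
step 15: _________
_________
_________
___XX____
__XXXX___
__X_>X___
_________
_________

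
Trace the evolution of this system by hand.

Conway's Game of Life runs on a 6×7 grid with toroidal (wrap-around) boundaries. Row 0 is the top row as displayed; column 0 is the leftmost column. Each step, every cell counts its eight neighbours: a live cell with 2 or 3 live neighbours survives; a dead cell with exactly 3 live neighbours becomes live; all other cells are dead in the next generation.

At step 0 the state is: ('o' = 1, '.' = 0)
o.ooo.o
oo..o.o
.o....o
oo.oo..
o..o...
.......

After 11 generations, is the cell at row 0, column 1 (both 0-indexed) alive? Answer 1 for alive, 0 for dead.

[0] o.ooo.o
oo..o.o
.o....o
oo.oo..
o..o...
.......
[1] ..ooo.o
....o..
...oo.o
.o.oo.o
ooooo..
ooo.o.o
[2] ..o.o.o
..o....
o.o....
.o....o
.......
......o
[3] ...o.o.
..o....
o.o....
oo.....
o......
.....o.
[4] ....o..
.ooo...
o.o....
o.....o
oo....o
....o.o
[5] ..o.oo.
.ooo...
o.oo..o
.......
.o.....
......o
[6] .oo.oo.
o....oo
o..o...
ooo....
.......
.....o.
[7] oo..o..
o.oo.o.
..o....
ooo....
.o.....
....oo.
[8] ooo....
o.ooo.o
o.....o
o.o....
ooo....
oo..oo.
[9] .......
..oo.o.
..o..o.
..o....
..oo...
...o...
[10] ..ooo..
..ooo..
.oo.o..
.oo....
..oo...
..oo...
[11] .o.....
.....o.
....o..
.......
.......
.o.....

1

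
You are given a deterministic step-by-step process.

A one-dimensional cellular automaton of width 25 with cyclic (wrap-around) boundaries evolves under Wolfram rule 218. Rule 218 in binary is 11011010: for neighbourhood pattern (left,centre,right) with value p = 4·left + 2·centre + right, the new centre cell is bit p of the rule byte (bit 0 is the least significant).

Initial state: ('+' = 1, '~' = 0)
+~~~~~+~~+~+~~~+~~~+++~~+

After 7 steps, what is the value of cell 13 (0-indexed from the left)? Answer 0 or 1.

1

gen 0: +~~~~~+~~+~+~~~+~~~+++~~+
gen 1: ++~~~+~++~~~+~+~+~+++++++
gen 2: +++~+~~+++~+~~~~~~+++++++
gen 3: +++~~+++++~~+~~~~++++++++
gen 4: ++++++++++++~+~~+++++++++
gen 5: ++++++++++++~~+++++++++++
gen 6: +++++++++++++++++++++++++
gen 7: +++++++++++++++++++++++++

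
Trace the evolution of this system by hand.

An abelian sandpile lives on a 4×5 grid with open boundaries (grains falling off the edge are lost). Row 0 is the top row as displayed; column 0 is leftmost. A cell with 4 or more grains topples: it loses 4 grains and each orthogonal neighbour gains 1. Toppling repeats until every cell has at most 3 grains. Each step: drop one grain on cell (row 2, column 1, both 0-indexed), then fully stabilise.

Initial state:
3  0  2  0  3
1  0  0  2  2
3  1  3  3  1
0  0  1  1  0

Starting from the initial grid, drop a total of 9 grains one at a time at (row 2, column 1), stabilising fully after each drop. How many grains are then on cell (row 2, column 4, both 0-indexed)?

2

k=0  3  0  2  0  3
1  0  0  2  2
3  1  3  3  1
0  0  1  1  0
k=1  3  0  2  0  3
1  0  0  2  2
3  2  3  3  1
0  0  1  1  0
k=2  3  0  2  0  3
1  0  0  2  2
3  3  3  3  1
0  0  1  1  0
k=3  3  0  2  0  3
2  1  1  3  2
0  2  1  0  2
1  1  2  2  0
k=4  3  0  2  0  3
2  1  1  3  2
0  3  1  0  2
1  1  2  2  0
k=5  3  0  2  0  3
2  2  1  3  2
1  0  2  0  2
1  2  2  2  0
k=6  3  0  2  0  3
2  2  1  3  2
1  1  2  0  2
1  2  2  2  0
k=7  3  0  2  0  3
2  2  1  3  2
1  2  2  0  2
1  2  2  2  0
k=8  3  0  2  0  3
2  2  1  3  2
1  3  2  0  2
1  2  2  2  0
k=9  3  0  2  0  3
2  3  1  3  2
2  0  3  0  2
1  3  2  2  0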